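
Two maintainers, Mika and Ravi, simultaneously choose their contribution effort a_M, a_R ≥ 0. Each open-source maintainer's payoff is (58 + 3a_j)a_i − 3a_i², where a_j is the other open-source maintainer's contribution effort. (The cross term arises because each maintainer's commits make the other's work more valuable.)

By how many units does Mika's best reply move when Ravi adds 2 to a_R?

Mika's payoff is (58 + 3a_R)a_M − 3a_M².
∂π/∂a_M = 58 + 3a_R − 6a_M = 0, so a_M = 29/3 + 0.5a_R.
The reaction-function slope is 0.5, so a 2-unit rise in a_R moves a_M by 0.5 × 2 = 1. Mika's best response rises — the actions are strategic complements.

1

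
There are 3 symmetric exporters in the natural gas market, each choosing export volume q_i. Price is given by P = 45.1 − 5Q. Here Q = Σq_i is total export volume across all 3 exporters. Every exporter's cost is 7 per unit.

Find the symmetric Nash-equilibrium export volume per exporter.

1.905

A representative exporter's profit is π_i = q_i(45.1 − 5Q) − 7q_i, with Q = q_i + Σ_{j≠i} q_j.
First-order condition: 38.1 − 10q_i − 5Σ_{j≠i} q_j = 0.
With identical exporters, set every q_j = q: then 38.1 − 10q − 10q = 0, i.e. q = 38.1/20 = 1.905.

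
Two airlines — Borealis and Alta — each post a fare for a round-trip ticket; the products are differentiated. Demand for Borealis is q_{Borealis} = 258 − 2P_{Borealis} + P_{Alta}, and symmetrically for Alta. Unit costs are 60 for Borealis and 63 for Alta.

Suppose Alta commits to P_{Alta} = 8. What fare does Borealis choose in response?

Borealis's profit: π = (P_{Borealis} − 60)(258 − 2P_{Borealis} + P_{Alta}).
∂π/∂P_{Borealis} = 378 − 4P_{Borealis} + P_{Alta} = 0 ⇒ P_{Borealis} = 94.5 + 0.25P_{Alta}.
At P_{Alta} = 8: P_{Borealis} = 94.5 + 0.25·8 = 96.5.

96.5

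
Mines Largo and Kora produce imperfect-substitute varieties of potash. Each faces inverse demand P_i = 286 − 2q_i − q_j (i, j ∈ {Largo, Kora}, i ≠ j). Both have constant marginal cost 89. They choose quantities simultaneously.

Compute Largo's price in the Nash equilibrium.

Mine Largo's profit: π = q_{Largo}(286 − 2q_{Largo} − q_{Kora}) − 89q_{Largo}.
∂π/∂q_{Largo} = 197 − 4q_{Largo} − q_{Kora} = 0 ⇒ q_{Largo} = 49.25 − 0.25q_{Kora}.
By symmetry q_{Kora} = q_{Largo}; substituting into the reaction function, 1.25q_{Largo} = 49.25 and q_{Largo} = 39.4.
P_{Largo} = 286 − 2·39.4 − 39.4 = 167.8.

167.8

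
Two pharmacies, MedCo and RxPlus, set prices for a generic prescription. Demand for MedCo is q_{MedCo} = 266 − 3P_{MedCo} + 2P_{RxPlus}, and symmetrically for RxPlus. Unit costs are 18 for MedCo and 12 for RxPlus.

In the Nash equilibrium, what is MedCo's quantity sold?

182.625

MedCo's profit: π = (P_{MedCo} − 18)(266 − 3P_{MedCo} + 2P_{RxPlus}).
∂π/∂P_{MedCo} = 320 − 6P_{MedCo} + 2P_{RxPlus} = 0 ⇒ P_{MedCo} = 160/3 + (1/3)P_{RxPlus}.
Similarly P_{RxPlus} = 151/3 + (1/3)P_{MedCo}.
Substituting the second reaction function into the first: P_{MedCo} = 160/3 + (1/3)(151/3 + (1/3)P_{MedCo}), which gives (8/9)P_{MedCo} = 631/9 ⇒ P_{MedCo} = 78.875.
Then P_{RxPlus} = 151/3 + (1/3)·78.875 = 76.625.
q_{MedCo} = 266 − 3·78.875 + 2·76.625 = 182.625.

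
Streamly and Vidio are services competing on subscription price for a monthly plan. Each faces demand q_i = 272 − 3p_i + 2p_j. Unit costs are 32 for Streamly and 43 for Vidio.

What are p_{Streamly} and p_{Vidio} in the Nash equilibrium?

Streamly's profit: π = (p_{Streamly} − 32)(272 − 3p_{Streamly} + 2p_{Vidio}).
∂π/∂p_{Streamly} = 368 − 6p_{Streamly} + 2p_{Vidio} = 0 ⇒ p_{Streamly} = 184/3 + (1/3)p_{Vidio}.
Similarly p_{Vidio} = 401/6 + (1/3)p_{Streamly}.
Plugging p_{Vidio} into Streamly's best response: p_{Streamly} = 184/3 + (1/3)(401/6 + (1/3)p_{Streamly}) ⇒ (8/9)p_{Streamly} = 1505/18, so p_{Streamly} = 94.0625.
Then p_{Vidio} = 401/6 + (1/3)·94.0625 = 98.1875.

94.0625, 98.1875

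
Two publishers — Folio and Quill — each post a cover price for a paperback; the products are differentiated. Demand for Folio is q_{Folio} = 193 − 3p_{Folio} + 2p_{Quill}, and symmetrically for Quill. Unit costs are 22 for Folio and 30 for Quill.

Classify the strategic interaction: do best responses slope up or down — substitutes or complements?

strategic complements

Folio's profit: π = (p_{Folio} − 22)(193 − 3p_{Folio} + 2p_{Quill}).
∂π/∂p_{Folio} = 259 − 6p_{Folio} + 2p_{Quill} = 0 ⇒ p_{Folio} = 259/6 + (1/3)p_{Quill}.
The best-response slope dp_{Folio}/dp_{Quill} = 1/3 > 0: the reaction function is upward-sloping, so the choices are strategic complements.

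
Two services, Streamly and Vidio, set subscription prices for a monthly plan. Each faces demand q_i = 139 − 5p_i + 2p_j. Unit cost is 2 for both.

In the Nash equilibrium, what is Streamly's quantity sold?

83.125

Streamly's profit: π = (p_{Streamly} − 2)(139 − 5p_{Streamly} + 2p_{Vidio}).
∂π/∂p_{Streamly} = 149 − 10p_{Streamly} + 2p_{Vidio} = 0 ⇒ p_{Streamly} = 14.9 + 0.2p_{Vidio}.
Setting p_{Streamly} = p_{Vidio} in the reaction function: p_{Streamly} = 14.9 + 0.2p_{Streamly}, so p_{Streamly} = 14.9 / 0.8 = 18.625.
q_{Streamly} = 139 − 5·18.625 + 2·18.625 = 83.125.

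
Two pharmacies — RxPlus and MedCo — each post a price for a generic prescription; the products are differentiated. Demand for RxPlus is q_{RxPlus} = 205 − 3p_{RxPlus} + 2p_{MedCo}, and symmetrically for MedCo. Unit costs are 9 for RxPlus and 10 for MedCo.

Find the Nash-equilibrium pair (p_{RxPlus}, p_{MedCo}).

58.1875, 58.5625

RxPlus's profit: π = (p_{RxPlus} − 9)(205 − 3p_{RxPlus} + 2p_{MedCo}).
∂π/∂p_{RxPlus} = 232 − 6p_{RxPlus} + 2p_{MedCo} = 0 ⇒ p_{RxPlus} = 116/3 + (1/3)p_{MedCo}.
Similarly p_{MedCo} = 235/6 + (1/3)p_{RxPlus}.
Solving the two reaction functions simultaneously: (1 − (1/3)(1/3))p_{RxPlus} = 116/3 + (1/3)·(235/6), so (8/9)p_{RxPlus} = 931/18 and p_{RxPlus} = 58.1875.
Then p_{MedCo} = 235/6 + (1/3)·58.1875 = 58.5625.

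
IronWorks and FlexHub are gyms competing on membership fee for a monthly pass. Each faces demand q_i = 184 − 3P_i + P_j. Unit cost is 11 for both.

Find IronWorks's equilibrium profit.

IronWorks's profit: π = (P_{IronWorks} − 11)(184 − 3P_{IronWorks} + P_{FlexHub}).
∂π/∂P_{IronWorks} = 217 − 6P_{IronWorks} + P_{FlexHub} = 0 ⇒ P_{IronWorks} = 217/6 + (1/6)P_{FlexHub}.
Setting P_{IronWorks} = P_{FlexHub} in the reaction function: P_{IronWorks} = 217/6 + (1/6)P_{IronWorks}, so P_{IronWorks} = (217/6) / (5/6) = 43.4.
q_{IronWorks} = 184 − 3·43.4 + 43.4 = 97.2.
Profit = (43.4 − 11)·97.2 = 3149.28.

3149.28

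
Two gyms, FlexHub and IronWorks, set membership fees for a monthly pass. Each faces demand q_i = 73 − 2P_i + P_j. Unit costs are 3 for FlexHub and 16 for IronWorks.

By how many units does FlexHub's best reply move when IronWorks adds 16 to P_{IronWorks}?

4

FlexHub's profit: π = (P_{FlexHub} − 3)(73 − 2P_{FlexHub} + P_{IronWorks}).
∂π/∂P_{FlexHub} = 79 − 4P_{FlexHub} + P_{IronWorks} = 0 ⇒ P_{FlexHub} = 19.75 + 0.25P_{IronWorks}.
The reaction-function slope is 0.25, so a 16-unit rise in P_{IronWorks} moves P_{FlexHub} by 0.25 × 16 = 4. FlexHub's best response rises — the actions are strategic complements.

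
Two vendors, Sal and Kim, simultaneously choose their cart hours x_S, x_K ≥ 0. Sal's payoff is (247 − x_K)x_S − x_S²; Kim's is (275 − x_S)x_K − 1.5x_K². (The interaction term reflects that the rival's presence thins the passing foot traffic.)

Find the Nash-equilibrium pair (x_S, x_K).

Expanding Sal's payoff: 247x_S − x_Kx_S − x_S².
∂π/∂x_S = 247 − x_K − 2x_S = 0, so x_S = 123.5 − 0.5x_K.
Likewise for Kim: x_K = 275/3 − (1/3)x_S.
Solving the two reaction functions simultaneously: (1 − (−0.5)(−1/3))x_S = 123.5 − 0.5·(275/3), so (5/6)x_S = 233/3 and x_S = 93.2.
Then x_K = 275/3 − (1/3)·93.2 = 60.6.

93.2, 60.6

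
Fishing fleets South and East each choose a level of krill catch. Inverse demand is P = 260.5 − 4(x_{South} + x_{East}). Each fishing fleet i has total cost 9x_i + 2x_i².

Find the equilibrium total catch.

Fishing fleet South's profit: π = x_{South}(260.5 − 4(x_{South} + x_{East})) − 9x_{South} − 2x_{South}².
∂π/∂x_{South} = 251.5 − 12x_{South} − 4x_{East} = 0, so x_{South} = 503/24 − (1/3)x_{East}.
The game is symmetric, so in equilibrium x_{East} = x_{South}: the reaction function gives (4/3)x_{South} = 503/24, hence x_{South} = 503/32.
Total catch: 503/32 + 503/32 = 31.4375.

31.4375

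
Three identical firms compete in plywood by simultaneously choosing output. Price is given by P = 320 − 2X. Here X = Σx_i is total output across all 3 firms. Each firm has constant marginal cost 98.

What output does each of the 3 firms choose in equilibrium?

A representative firm's profit is π_i = x_i(320 − 2X) − 98x_i, with X = x_i + Σ_{j≠i} x_j.
First-order condition: 222 − 4x_i − 2Σ_{j≠i} x_j = 0.
With identical firms, set every x_j = x: then 222 − 4x − 4x = 0, i.e. x = 222/8 = 27.75.

27.75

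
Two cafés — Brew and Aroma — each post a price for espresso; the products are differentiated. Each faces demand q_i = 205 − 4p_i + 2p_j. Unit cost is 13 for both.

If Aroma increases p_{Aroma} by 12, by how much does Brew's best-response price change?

3

Brew's profit: π = (p_{Brew} − 13)(205 − 4p_{Brew} + 2p_{Aroma}).
∂π/∂p_{Brew} = 257 − 8p_{Brew} + 2p_{Aroma} = 0 ⇒ p_{Brew} = 32.125 + 0.25p_{Aroma}.
The reaction-function slope is 0.25, so a 12-unit rise in p_{Aroma} moves p_{Brew} by 0.25 × 12 = 3. Brew's best response rises — the actions are strategic complements.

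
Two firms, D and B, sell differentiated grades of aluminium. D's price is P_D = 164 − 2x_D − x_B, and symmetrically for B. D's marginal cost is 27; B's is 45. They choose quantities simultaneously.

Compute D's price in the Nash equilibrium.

84.2

Firm D's profit: π = x_D(164 − 2x_D − x_B) − 27x_D.
∂π/∂x_D = 137 − 4x_D − x_B = 0 ⇒ x_D = 34.25 − 0.25x_B.
Similarly x_B = 29.75 − 0.25x_D.
Solving the two reaction functions simultaneously: (1 − (−0.25)(−0.25))x_D = 34.25 − 0.25·29.75, so 0.9375x_D = 26.8125 and x_D = 28.6.
Then x_B = 29.75 − 0.25·28.6 = 22.6.
P_D = 164 − 2·28.6 − 22.6 = 84.2.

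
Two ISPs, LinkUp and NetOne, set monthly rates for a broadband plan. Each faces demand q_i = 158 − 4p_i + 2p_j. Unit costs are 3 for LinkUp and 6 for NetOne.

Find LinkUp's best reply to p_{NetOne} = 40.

31.25

LinkUp's profit: π = (p_{LinkUp} − 3)(158 − 4p_{LinkUp} + 2p_{NetOne}).
∂π/∂p_{LinkUp} = 170 − 8p_{LinkUp} + 2p_{NetOne} = 0 ⇒ p_{LinkUp} = 21.25 + 0.25p_{NetOne}.
At p_{NetOne} = 40: p_{LinkUp} = 21.25 + 0.25·40 = 31.25.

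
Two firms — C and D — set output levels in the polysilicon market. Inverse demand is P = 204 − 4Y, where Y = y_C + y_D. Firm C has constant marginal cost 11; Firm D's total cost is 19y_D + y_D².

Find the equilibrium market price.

Firm C's profit: π = y_C(204 − 4(y_C + y_D)) − 11y_C.
∂π/∂y_C = 193 − 8y_C − 4y_D = 0, so y_C = 24.125 − 0.5y_D.
For D: ∂π/∂y_D = 185 − 10y_D − 4y_C = 0 ⇒ y_D = 18.5 − 0.4y_C.
Solving the two reaction functions simultaneously: (1 − (−0.5)(−0.4))y_C = 24.125 − 0.5·18.5, so 0.8y_C = 14.875 and y_C = 595/32.
Then y_D = 18.5 − 0.4·(595/32) = 11.0625.
Equilibrium price: P = 204 − 4·(949/32) = 85.375.

85.375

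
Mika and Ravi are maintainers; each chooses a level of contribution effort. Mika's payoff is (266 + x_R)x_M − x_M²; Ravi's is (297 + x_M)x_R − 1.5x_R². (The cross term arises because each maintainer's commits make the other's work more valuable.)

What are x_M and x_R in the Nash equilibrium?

219, 172

Expanding Mika's payoff: 266x_M + x_Rx_M − x_M².
∂π/∂x_M = 266 + x_R − 2x_M = 0, so x_M = 133 + 0.5x_R.
Likewise for Ravi: x_R = 99 + (1/3)x_M.
Solving the two reaction functions simultaneously: (1 − (0.5)(1/3))x_M = 133 + 0.5·99, so (5/6)x_M = 182.5 and x_M = 219.
Then x_R = 99 + (1/3)·219 = 172.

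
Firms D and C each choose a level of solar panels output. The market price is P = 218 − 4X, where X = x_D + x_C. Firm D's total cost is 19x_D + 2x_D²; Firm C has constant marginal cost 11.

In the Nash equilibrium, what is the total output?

30.65

Firm D's profit: π = x_D(218 − 4(x_D + x_C)) − 19x_D − 2x_D².
∂π/∂x_D = 199 − 12x_D − 4x_C = 0, so x_D = 199/12 − (1/3)x_C.
For C: ∂π/∂x_C = 207 − 8x_C − 4x_D = 0 ⇒ x_C = 25.875 − 0.5x_D.
Solving the two reaction functions simultaneously: (1 − (−1/3)(−0.5))x_D = 199/12 − (1/3)·25.875, so (5/6)x_D = 191/24 and x_D = 9.55.
Then x_C = 25.875 − 0.5·9.55 = 21.1.
Total output: 9.55 + 21.1 = 30.65.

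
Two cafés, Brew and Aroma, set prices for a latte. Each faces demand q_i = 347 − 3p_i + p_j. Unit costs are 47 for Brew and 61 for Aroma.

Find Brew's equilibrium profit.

Brew's profit: π = (p_{Brew} − 47)(347 − 3p_{Brew} + p_{Aroma}).
∂π/∂p_{Brew} = 488 − 6p_{Brew} + p_{Aroma} = 0 ⇒ p_{Brew} = 244/3 + (1/6)p_{Aroma}.
Similarly p_{Aroma} = 265/3 + (1/6)p_{Brew}.
Substituting the second reaction function into the first: p_{Brew} = 244/3 + (1/6)(265/3 + (1/6)p_{Brew}), which gives (35/36)p_{Brew} = 1729/18 ⇒ p_{Brew} = 98.8.
Then p_{Aroma} = 265/3 + (1/6)·98.8 = 104.8.
q_{Brew} = 347 − 3·98.8 + 104.8 = 155.4.
Profit = (98.8 − 47)·155.4 = 8049.72.

8049.72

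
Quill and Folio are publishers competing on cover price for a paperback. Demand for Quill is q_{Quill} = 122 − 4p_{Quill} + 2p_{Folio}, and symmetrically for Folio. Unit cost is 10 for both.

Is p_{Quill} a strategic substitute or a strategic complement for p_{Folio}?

Quill's profit: π = (p_{Quill} − 10)(122 − 4p_{Quill} + 2p_{Folio}).
∂π/∂p_{Quill} = 162 − 8p_{Quill} + 2p_{Folio} = 0 ⇒ p_{Quill} = 20.25 + 0.25p_{Folio}.
The best-response slope dp_{Quill}/dp_{Folio} = 0.25 > 0: the reaction function is upward-sloping, so the choices are strategic complements.

strategic complements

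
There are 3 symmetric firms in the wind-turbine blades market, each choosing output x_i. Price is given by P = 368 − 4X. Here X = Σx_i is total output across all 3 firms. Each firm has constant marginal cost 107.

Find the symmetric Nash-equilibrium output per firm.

16.3125

A representative firm's profit is π_i = x_i(368 − 4X) − 107x_i, with X = x_i + Σ_{j≠i} x_j.
First-order condition: 261 − 8x_i − 4Σ_{j≠i} x_j = 0.
With identical firms, set every x_j = x: then 261 − 8x − 8x = 0, i.e. x = 261/16 = 16.3125.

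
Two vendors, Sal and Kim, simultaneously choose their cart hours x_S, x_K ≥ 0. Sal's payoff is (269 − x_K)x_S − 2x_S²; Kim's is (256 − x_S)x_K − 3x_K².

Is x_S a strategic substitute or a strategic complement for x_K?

Expanding Sal's payoff: 269x_S − x_Kx_S − 2x_S².
∂π/∂x_S = 269 − x_K − 4x_S = 0, so x_S = 67.25 − 0.25x_K.
The best-response slope dx_S/dx_K = −0.25 < 0: the reaction function is downward-sloping, so the choices are strategic substitutes.

strategic substitutes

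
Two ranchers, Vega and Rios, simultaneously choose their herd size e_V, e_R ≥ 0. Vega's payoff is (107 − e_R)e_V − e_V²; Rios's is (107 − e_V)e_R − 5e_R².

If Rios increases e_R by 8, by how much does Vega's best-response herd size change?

Expanding Vega's payoff: 107e_V − e_Re_V − e_V².
∂π/∂e_V = 107 − e_R − 2e_V = 0, so e_V = 53.5 − 0.5e_R.
The reaction-function slope is −0.5, so an 8-unit rise in e_R moves e_V by −0.5 × 8 = −4. Vega's best response falls — the actions are strategic substitutes.

-4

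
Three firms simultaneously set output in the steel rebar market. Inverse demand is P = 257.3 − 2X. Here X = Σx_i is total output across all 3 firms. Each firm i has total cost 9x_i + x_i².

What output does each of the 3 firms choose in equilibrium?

A representative firm's profit is π_i = x_i(257.3 − 2X) − 9x_i − x_i², with X = x_i + Σ_{j≠i} x_j.
First-order condition: 248.3 − 6x_i − 2Σ_{j≠i} x_j = 0.
With identical firms, set every x_j = x: then 248.3 − 6x − 4x = 0, i.e. x = 248.3/10 = 24.83.

24.83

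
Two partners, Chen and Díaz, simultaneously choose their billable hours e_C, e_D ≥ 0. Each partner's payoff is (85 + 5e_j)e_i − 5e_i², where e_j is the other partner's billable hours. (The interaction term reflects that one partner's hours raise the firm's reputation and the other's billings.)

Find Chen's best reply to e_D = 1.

Chen's payoff is (85 + 5e_D)e_C − 5e_C².
∂π/∂e_C = 85 + 5e_D − 10e_C = 0, so e_C = 8.5 + 0.5e_D.
At e_D = 1: e_C = 8.5 + 0.5·1 = 9.

9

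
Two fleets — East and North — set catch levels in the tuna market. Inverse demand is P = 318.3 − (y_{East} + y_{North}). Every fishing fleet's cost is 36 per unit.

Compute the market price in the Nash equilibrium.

130.1

Fishing fleet East's profit: π = y_{East}(318.3 − (y_{East} + y_{North})) − 36y_{East}.
∂π/∂y_{East} = 282.3 − 2y_{East} − y_{North} = 0, so y_{East} = 141.15 − 0.5y_{North}.
The game is symmetric, so in equilibrium y_{North} = y_{East}: the reaction function gives 1.5y_{East} = 141.15, hence y_{East} = 94.1.
Equilibrium price: P = 318.3 − 188.2 = 130.1.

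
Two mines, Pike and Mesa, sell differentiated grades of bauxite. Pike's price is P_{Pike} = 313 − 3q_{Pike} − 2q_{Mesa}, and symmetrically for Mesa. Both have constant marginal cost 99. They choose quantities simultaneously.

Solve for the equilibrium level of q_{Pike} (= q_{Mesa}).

Mine Pike's profit: π = q_{Pike}(313 − 3q_{Pike} − 2q_{Mesa}) − 99q_{Pike}.
∂π/∂q_{Pike} = 214 − 6q_{Pike} − 2q_{Mesa} = 0 ⇒ q_{Pike} = 107/3 − (1/3)q_{Mesa}.
Setting q_{Pike} = q_{Mesa} in the reaction function: q_{Pike} = 107/3 − (1/3)q_{Pike}, so q_{Pike} = (107/3) / (4/3) = 26.75.

26.75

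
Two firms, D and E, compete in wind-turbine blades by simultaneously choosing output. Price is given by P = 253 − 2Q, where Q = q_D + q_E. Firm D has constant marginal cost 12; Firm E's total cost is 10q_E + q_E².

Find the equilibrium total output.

Firm D's profit: π = q_D(253 − 2(q_D + q_E)) − 12q_D.
∂π/∂q_D = 241 − 4q_D − 2q_E = 0, so q_D = 60.25 − 0.5q_E.
For E: ∂π/∂q_E = 243 − 6q_E − 2q_D = 0 ⇒ q_E = 40.5 − (1/3)q_D.
Plugging q_E into D's best response: q_D = 60.25 − 0.5(40.5 − (1/3)q_D) ⇒ (5/6)q_D = 40, so q_D = 48.
Then q_E = 40.5 − (1/3)·48 = 24.5.
Total output: 48 + 24.5 = 72.5.

72.5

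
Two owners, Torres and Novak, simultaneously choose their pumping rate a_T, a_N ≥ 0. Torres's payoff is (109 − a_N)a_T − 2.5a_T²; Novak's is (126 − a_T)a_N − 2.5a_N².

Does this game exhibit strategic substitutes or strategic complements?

strategic substitutes

Expanding Torres's payoff: 109a_T − a_Na_T − 2.5a_T².
∂π/∂a_T = 109 − a_N − 5a_T = 0, so a_T = 21.8 − 0.2a_N.
The best-response slope da_T/da_N = −0.2 < 0: the reaction function is downward-sloping, so the choices are strategic substitutes.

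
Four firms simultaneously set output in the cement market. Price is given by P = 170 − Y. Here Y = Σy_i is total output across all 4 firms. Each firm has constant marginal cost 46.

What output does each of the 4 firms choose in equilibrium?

24.8

A representative firm's profit is π_i = y_i(170 − Y) − 46y_i, with Y = y_i + Σ_{j≠i} y_j.
First-order condition: 124 − 2y_i − Σ_{j≠i} y_j = 0.
In a symmetric equilibrium every firm chooses the same y, so Σ_{j≠i} y_j = 3y. The condition becomes 124 − 5y = 0, giving y = 124/5 = 24.8.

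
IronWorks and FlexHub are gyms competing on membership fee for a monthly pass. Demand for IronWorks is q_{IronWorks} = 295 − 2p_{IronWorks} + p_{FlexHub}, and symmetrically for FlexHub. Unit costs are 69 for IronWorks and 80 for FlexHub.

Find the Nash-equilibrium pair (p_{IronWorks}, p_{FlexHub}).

145.8, 150.2

IronWorks's profit: π = (p_{IronWorks} − 69)(295 − 2p_{IronWorks} + p_{FlexHub}).
∂π/∂p_{IronWorks} = 433 − 4p_{IronWorks} + p_{FlexHub} = 0 ⇒ p_{IronWorks} = 108.25 + 0.25p_{FlexHub}.
Similarly p_{FlexHub} = 113.75 + 0.25p_{IronWorks}.
Plugging p_{FlexHub} into IronWorks's best response: p_{IronWorks} = 108.25 + 0.25(113.75 + 0.25p_{IronWorks}) ⇒ 0.9375p_{IronWorks} = 136.6875, so p_{IronWorks} = 145.8.
Then p_{FlexHub} = 113.75 + 0.25·145.8 = 150.2.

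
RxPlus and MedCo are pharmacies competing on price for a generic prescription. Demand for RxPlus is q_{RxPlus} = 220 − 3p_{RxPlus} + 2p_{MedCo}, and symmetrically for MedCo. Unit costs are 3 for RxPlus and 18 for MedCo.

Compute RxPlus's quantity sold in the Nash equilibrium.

171.1875

RxPlus's profit: π = (p_{RxPlus} − 3)(220 − 3p_{RxPlus} + 2p_{MedCo}).
∂π/∂p_{RxPlus} = 229 − 6p_{RxPlus} + 2p_{MedCo} = 0 ⇒ p_{RxPlus} = 229/6 + (1/3)p_{MedCo}.
Similarly p_{MedCo} = 137/3 + (1/3)p_{RxPlus}.
Plugging p_{MedCo} into RxPlus's best response: p_{RxPlus} = 229/6 + (1/3)(137/3 + (1/3)p_{RxPlus}) ⇒ (8/9)p_{RxPlus} = 961/18, so p_{RxPlus} = 60.0625.
Then p_{MedCo} = 137/3 + (1/3)·60.0625 = 65.6875.
q_{RxPlus} = 220 − 3·60.0625 + 2·65.6875 = 171.1875.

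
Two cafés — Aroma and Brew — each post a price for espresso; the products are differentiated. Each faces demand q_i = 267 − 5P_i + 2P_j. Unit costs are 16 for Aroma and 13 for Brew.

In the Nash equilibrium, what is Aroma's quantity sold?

135.3125

Aroma's profit: π = (P_{Aroma} − 16)(267 − 5P_{Aroma} + 2P_{Brew}).
∂π/∂P_{Aroma} = 347 − 10P_{Aroma} + 2P_{Brew} = 0 ⇒ P_{Aroma} = 34.7 + 0.2P_{Brew}.
Similarly P_{Brew} = 33.2 + 0.2P_{Aroma}.
Plugging P_{Brew} into Aroma's best response: P_{Aroma} = 34.7 + 0.2(33.2 + 0.2P_{Aroma}) ⇒ 0.96P_{Aroma} = 41.34, so P_{Aroma} = 43.0625.
Then P_{Brew} = 33.2 + 0.2·43.0625 = 41.8125.
q_{Aroma} = 267 − 5·43.0625 + 2·41.8125 = 135.3125.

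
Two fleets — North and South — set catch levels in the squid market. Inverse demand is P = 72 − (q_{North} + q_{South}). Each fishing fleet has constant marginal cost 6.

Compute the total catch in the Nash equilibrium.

44

Fishing fleet North's profit: π = q_{North}(72 − (q_{North} + q_{South})) − 6q_{North}.
∂π/∂q_{North} = 66 − 2q_{North} − q_{South} = 0, so q_{North} = 33 − 0.5q_{South}.
The game is symmetric, so in equilibrium q_{South} = q_{North}: the reaction function gives 1.5q_{North} = 33, hence q_{North} = 22.
Total catch: 22 + 22 = 44.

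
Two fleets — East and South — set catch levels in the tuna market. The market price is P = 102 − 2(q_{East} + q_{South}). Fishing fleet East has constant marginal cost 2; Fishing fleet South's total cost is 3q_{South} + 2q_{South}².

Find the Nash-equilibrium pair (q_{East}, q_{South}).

21.5, 7

Fishing fleet East's profit: π = q_{East}(102 − 2(q_{East} + q_{South})) − 2q_{East}.
∂π/∂q_{East} = 100 − 4q_{East} − 2q_{South} = 0, so q_{East} = 25 − 0.5q_{South}.
For South: ∂π/∂q_{South} = 99 − 8q_{South} − 2q_{East} = 0 ⇒ q_{South} = 12.375 − 0.25q_{East}.
Plugging q_{South} into East's best response: q_{East} = 25 − 0.5(12.375 − 0.25q_{East}) ⇒ 0.875q_{East} = 18.8125, so q_{East} = 21.5.
Then q_{South} = 12.375 − 0.25·21.5 = 7.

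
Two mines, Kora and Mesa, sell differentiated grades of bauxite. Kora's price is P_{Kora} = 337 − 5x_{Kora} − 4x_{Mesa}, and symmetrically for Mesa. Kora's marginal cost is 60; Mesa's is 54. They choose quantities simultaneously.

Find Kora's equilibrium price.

Mine Kora's profit: π = x_{Kora}(337 − 5x_{Kora} − 4x_{Mesa}) − 60x_{Kora}.
∂π/∂x_{Kora} = 277 − 10x_{Kora} − 4x_{Mesa} = 0 ⇒ x_{Kora} = 27.7 − 0.4x_{Mesa}.
Similarly x_{Mesa} = 28.3 − 0.4x_{Kora}.
Solving the two reaction functions simultaneously: (1 − (−0.4)(−0.4))x_{Kora} = 27.7 − 0.4·28.3, so 0.84x_{Kora} = 16.38 and x_{Kora} = 19.5.
Then x_{Mesa} = 28.3 − 0.4·19.5 = 20.5.
P_{Kora} = 337 − 5·19.5 − 4·20.5 = 157.5.

157.5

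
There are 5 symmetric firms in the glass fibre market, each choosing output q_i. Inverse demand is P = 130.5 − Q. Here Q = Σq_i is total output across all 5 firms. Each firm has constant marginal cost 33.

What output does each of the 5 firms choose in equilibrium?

16.25

A representative firm's profit is π_i = q_i(130.5 − Q) − 33q_i, with Q = q_i + Σ_{j≠i} q_j.
First-order condition: 97.5 − 2q_i − Σ_{j≠i} q_j = 0.
In a symmetric equilibrium every firm chooses the same q, so Σ_{j≠i} q_j = 4q. The condition becomes 97.5 − 6q = 0, giving q = 97.5/6 = 16.25.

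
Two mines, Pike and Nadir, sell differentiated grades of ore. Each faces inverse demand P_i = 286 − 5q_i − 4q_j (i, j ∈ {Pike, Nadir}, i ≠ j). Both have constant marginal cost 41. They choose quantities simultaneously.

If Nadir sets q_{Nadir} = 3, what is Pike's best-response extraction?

23.3

Mine Pike's profit: π = q_{Pike}(286 − 5q_{Pike} − 4q_{Nadir}) − 41q_{Pike}.
∂π/∂q_{Pike} = 245 − 10q_{Pike} − 4q_{Nadir} = 0 ⇒ q_{Pike} = 24.5 − 0.4q_{Nadir}.
At q_{Nadir} = 3: q_{Pike} = 24.5 − 0.4·3 = 23.3.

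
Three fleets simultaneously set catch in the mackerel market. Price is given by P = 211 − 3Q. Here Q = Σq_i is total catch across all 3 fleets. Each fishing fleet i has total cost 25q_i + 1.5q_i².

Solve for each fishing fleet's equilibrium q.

A representative fishing fleet's profit is π_i = q_i(211 − 3Q) − 25q_i − 1.5q_i², with Q = q_i + Σ_{j≠i} q_j.
First-order condition: 186 − 9q_i − 3Σ_{j≠i} q_j = 0.
Imposing symmetry (q_j = q for all j) turns Σ_{j≠i} q_j into 2q, so 186 = 15q and q = 12.4.

12.4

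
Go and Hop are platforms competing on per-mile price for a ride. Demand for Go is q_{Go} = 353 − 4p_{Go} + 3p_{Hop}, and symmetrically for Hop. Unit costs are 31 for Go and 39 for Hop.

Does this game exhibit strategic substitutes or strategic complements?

strategic complements

Go's profit: π = (p_{Go} − 31)(353 − 4p_{Go} + 3p_{Hop}).
∂π/∂p_{Go} = 477 − 8p_{Go} + 3p_{Hop} = 0 ⇒ p_{Go} = 59.625 + 0.375p_{Hop}.
The best-response slope dp_{Go}/dp_{Hop} = 0.375 > 0: the reaction function is upward-sloping, so the choices are strategic complements.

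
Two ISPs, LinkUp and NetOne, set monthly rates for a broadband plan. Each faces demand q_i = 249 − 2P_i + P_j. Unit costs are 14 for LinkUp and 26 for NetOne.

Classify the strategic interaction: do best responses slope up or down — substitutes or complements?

LinkUp's profit: π = (P_{LinkUp} − 14)(249 − 2P_{LinkUp} + P_{NetOne}).
∂π/∂P_{LinkUp} = 277 − 4P_{LinkUp} + P_{NetOne} = 0 ⇒ P_{LinkUp} = 69.25 + 0.25P_{NetOne}.
The best-response slope dP_{LinkUp}/dP_{NetOne} = 0.25 > 0: the reaction function is upward-sloping, so the choices are strategic complements.

strategic complements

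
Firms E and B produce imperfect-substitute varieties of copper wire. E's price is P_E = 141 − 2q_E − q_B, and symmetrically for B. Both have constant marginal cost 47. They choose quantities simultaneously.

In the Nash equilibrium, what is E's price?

84.6

Firm E's profit: π = q_E(141 − 2q_E − q_B) − 47q_E.
∂π/∂q_E = 94 − 4q_E − q_B = 0 ⇒ q_E = 23.5 − 0.25q_B.
Setting q_E = q_B in the reaction function: q_E = 23.5 − 0.25q_E, so q_E = 23.5 / 1.25 = 18.8.
P_E = 141 − 2·18.8 − 18.8 = 84.6.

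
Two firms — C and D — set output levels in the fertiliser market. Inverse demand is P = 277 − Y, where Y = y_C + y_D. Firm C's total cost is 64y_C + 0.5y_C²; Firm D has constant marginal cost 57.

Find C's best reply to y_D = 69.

48

Firm C's profit: π = y_C(277 − (y_C + y_D)) − 64y_C − 0.5y_C².
∂π/∂y_C = 213 − 3y_C − y_D = 0, so y_C = 71 − (1/3)y_D.
At y_D = 69: y_C = 71 − (1/3)·69 = 48.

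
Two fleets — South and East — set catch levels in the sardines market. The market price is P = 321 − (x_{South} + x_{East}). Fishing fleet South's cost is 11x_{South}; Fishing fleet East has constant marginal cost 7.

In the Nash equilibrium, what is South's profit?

10404

Fishing fleet South's profit: π = x_{South}(321 − (x_{South} + x_{East})) − 11x_{South}.
∂π/∂x_{South} = 310 − 2x_{South} − x_{East} = 0, so x_{South} = 155 − 0.5x_{East}.
By the same steps for East: x_{East} = 157 − 0.5x_{South}.
Plugging x_{East} into South's best response: x_{South} = 155 − 0.5(157 − 0.5x_{South}) ⇒ 0.75x_{South} = 76.5, so x_{South} = 102.
Then x_{East} = 157 − 0.5·102 = 106.
Price P = 321 − 208 = 113.
South's profit: (113 − 11)·102 = 10404.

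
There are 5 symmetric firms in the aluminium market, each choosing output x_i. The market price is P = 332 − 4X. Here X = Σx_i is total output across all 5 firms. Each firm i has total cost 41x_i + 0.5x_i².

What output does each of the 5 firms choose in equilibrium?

A representative firm's profit is π_i = x_i(332 − 4X) − 41x_i − 0.5x_i², with X = x_i + Σ_{j≠i} x_j.
First-order condition: 291 − 9x_i − 4Σ_{j≠i} x_j = 0.
Imposing symmetry (x_j = x for all j) turns Σ_{j≠i} x_j into 4x, so 291 = 25x and x = 11.64.

11.64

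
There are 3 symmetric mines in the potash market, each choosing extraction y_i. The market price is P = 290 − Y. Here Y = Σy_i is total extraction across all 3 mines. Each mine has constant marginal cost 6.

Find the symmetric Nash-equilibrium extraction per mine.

71

A representative mine's profit is π_i = y_i(290 − Y) − 6y_i, with Y = y_i + Σ_{j≠i} y_j.
First-order condition: 284 − 2y_i − Σ_{j≠i} y_j = 0.
In a symmetric equilibrium every mine chooses the same y, so Σ_{j≠i} y_j = 2y. The condition becomes 284 − 4y = 0, giving y = 284/4 = 71.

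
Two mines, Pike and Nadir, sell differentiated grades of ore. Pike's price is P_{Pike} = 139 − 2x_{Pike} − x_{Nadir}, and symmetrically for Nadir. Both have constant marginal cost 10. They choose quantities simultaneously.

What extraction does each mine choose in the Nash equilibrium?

Mine Pike's profit: π = x_{Pike}(139 − 2x_{Pike} − x_{Nadir}) − 10x_{Pike}.
∂π/∂x_{Pike} = 129 − 4x_{Pike} − x_{Nadir} = 0 ⇒ x_{Pike} = 32.25 − 0.25x_{Nadir}.
The game is symmetric, so in equilibrium x_{Nadir} = x_{Pike}: the reaction function gives 1.25x_{Pike} = 32.25, hence x_{Pike} = 25.8.

25.8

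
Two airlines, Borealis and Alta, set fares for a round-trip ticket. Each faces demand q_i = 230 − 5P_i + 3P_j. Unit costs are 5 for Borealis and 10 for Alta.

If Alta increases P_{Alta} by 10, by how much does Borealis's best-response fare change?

3

Borealis's profit: π = (P_{Borealis} − 5)(230 − 5P_{Borealis} + 3P_{Alta}).
∂π/∂P_{Borealis} = 255 − 10P_{Borealis} + 3P_{Alta} = 0 ⇒ P_{Borealis} = 25.5 + 0.3P_{Alta}.
The reaction-function slope is 0.3, so a 10-unit rise in P_{Alta} moves P_{Borealis} by 0.3 × 10 = 3. Borealis's best response rises — the actions are strategic complements.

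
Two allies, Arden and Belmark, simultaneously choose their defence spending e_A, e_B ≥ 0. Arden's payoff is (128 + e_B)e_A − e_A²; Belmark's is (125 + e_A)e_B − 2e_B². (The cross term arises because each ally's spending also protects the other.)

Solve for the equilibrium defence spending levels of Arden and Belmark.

91, 54

Expanding Arden's payoff: 128e_A + e_Be_A − e_A².
∂π/∂e_A = 128 + e_B − 2e_A = 0, so e_A = 64 + 0.5e_B.
Likewise for Belmark: e_B = 31.25 + 0.25e_A.
Plugging e_B into Arden's best response: e_A = 64 + 0.5(31.25 + 0.25e_A) ⇒ 0.875e_A = 79.625, so e_A = 91.
Then e_B = 31.25 + 0.25·91 = 54.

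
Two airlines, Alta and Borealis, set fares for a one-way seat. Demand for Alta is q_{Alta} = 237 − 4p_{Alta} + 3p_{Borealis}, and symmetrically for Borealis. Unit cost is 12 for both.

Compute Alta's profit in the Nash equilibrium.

Alta's profit: π = (p_{Alta} − 12)(237 − 4p_{Alta} + 3p_{Borealis}).
∂π/∂p_{Alta} = 285 − 8p_{Alta} + 3p_{Borealis} = 0 ⇒ p_{Alta} = 35.625 + 0.375p_{Borealis}.
The game is symmetric, so in equilibrium p_{Borealis} = p_{Alta}: the reaction function gives 0.625p_{Alta} = 35.625, hence p_{Alta} = 57.
q_{Alta} = 237 − 4·57 + 3·57 = 180.
Profit = (57 − 12)·180 = 8100.

8100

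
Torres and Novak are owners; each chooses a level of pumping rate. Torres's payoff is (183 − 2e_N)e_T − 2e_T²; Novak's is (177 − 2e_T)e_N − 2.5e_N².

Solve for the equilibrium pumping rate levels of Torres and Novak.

35.0625, 21.375

Expanding Torres's payoff: 183e_T − 2e_Ne_T − 2e_T².
∂π/∂e_T = 183 − 2e_N − 4e_T = 0, so e_T = 45.75 − 0.5e_N.
Likewise for Novak: e_N = 35.4 − 0.4e_T.
Solving the two reaction functions simultaneously: (1 − (−0.5)(−0.4))e_T = 45.75 − 0.5·35.4, so 0.8e_T = 28.05 and e_T = 35.0625.
Then e_N = 35.4 − 0.4·35.0625 = 21.375.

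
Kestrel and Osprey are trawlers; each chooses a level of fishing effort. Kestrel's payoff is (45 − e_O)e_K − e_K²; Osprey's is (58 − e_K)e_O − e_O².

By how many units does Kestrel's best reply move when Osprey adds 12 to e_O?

Expanding Kestrel's payoff: 45e_K − e_Oe_K − e_K².
∂π/∂e_K = 45 − e_O − 2e_K = 0, so e_K = 22.5 − 0.5e_O.
The reaction-function slope is −0.5, so a 12-unit rise in e_O moves e_K by −0.5 × 12 = −6. Kestrel's best response falls — the actions are strategic substitutes.

-6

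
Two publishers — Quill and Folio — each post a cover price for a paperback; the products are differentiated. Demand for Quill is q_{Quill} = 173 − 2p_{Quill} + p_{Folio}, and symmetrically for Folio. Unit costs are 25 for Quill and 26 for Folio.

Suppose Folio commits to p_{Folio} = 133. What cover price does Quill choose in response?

89

Quill's profit: π = (p_{Quill} − 25)(173 − 2p_{Quill} + p_{Folio}).
∂π/∂p_{Quill} = 223 − 4p_{Quill} + p_{Folio} = 0 ⇒ p_{Quill} = 55.75 + 0.25p_{Folio}.
At p_{Folio} = 133: p_{Quill} = 55.75 + 0.25·133 = 89.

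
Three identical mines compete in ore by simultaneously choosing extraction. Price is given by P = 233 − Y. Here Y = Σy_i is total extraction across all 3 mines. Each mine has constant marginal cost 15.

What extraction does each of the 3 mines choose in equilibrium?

54.5

A representative mine's profit is π_i = y_i(233 − Y) − 15y_i, with Y = y_i + Σ_{j≠i} y_j.
First-order condition: 218 − 2y_i − Σ_{j≠i} y_j = 0.
In a symmetric equilibrium every mine chooses the same y, so Σ_{j≠i} y_j = 2y. The condition becomes 218 − 4y = 0, giving y = 218/4 = 54.5.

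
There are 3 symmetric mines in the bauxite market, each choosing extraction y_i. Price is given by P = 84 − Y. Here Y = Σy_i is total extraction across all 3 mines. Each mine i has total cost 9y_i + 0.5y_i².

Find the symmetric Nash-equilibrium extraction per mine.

15

A representative mine's profit is π_i = y_i(84 − Y) − 9y_i − 0.5y_i², with Y = y_i + Σ_{j≠i} y_j.
First-order condition: 75 − 3y_i − Σ_{j≠i} y_j = 0.
In a symmetric equilibrium every mine chooses the same y, so Σ_{j≠i} y_j = 2y. The condition becomes 75 − 5y = 0, giving y = 75/5 = 15.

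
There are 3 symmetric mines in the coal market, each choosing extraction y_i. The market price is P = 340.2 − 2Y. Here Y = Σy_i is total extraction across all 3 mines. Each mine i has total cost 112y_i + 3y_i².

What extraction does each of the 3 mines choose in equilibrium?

16.3

A representative mine's profit is π_i = y_i(340.2 − 2Y) − 112y_i − 3y_i², with Y = y_i + Σ_{j≠i} y_j.
First-order condition: 228.2 − 10y_i − 2Σ_{j≠i} y_j = 0.
Imposing symmetry (y_j = y for all j) turns Σ_{j≠i} y_j into 2y, so 228.2 = 14y and y = 16.3.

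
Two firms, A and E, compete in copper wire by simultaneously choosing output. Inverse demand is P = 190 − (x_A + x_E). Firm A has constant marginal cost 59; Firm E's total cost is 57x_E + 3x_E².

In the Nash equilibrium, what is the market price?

Firm A's profit: π = x_A(190 − (x_A + x_E)) − 59x_A.
∂π/∂x_A = 131 − 2x_A − x_E = 0, so x_A = 65.5 − 0.5x_E.
For E: ∂π/∂x_E = 133 − 8x_E − x_A = 0 ⇒ x_E = 16.625 − 0.125x_A.
Plugging x_E into A's best response: x_A = 65.5 − 0.5(16.625 − 0.125x_A) ⇒ 0.9375x_A = 57.1875, so x_A = 61.
Then x_E = 16.625 − 0.125·61 = 9.
Equilibrium price: P = 190 − 70 = 120.

120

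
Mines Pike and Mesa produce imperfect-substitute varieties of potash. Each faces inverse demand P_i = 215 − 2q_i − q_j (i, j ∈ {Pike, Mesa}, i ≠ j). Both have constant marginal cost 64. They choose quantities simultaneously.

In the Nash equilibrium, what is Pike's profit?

Mine Pike's profit: π = q_{Pike}(215 − 2q_{Pike} − q_{Mesa}) − 64q_{Pike}.
∂π/∂q_{Pike} = 151 − 4q_{Pike} − q_{Mesa} = 0 ⇒ q_{Pike} = 37.75 − 0.25q_{Mesa}.
Setting q_{Pike} = q_{Mesa} in the reaction function: q_{Pike} = 37.75 − 0.25q_{Pike}, so q_{Pike} = 37.75 / 1.25 = 30.2.
P_{Pike} = 215 − 2·30.2 − 30.2 = 124.4.
Profit = (124.4 − 64)·30.2 = 1824.08.

1824.08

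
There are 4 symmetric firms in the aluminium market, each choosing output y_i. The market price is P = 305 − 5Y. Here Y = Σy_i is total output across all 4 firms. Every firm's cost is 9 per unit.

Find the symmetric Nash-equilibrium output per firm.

A representative firm's profit is π_i = y_i(305 − 5Y) − 9y_i, with Y = y_i + Σ_{j≠i} y_j.
First-order condition: 296 − 10y_i − 5Σ_{j≠i} y_j = 0.
Imposing symmetry (y_j = y for all j) turns Σ_{j≠i} y_j into 3y, so 296 = 25y and y = 11.84.

11.84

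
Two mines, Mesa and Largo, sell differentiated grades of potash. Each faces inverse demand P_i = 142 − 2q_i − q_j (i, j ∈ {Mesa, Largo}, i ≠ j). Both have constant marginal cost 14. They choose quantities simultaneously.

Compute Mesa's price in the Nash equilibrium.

Mine Mesa's profit: π = q_{Mesa}(142 − 2q_{Mesa} − q_{Largo}) − 14q_{Mesa}.
∂π/∂q_{Mesa} = 128 − 4q_{Mesa} − q_{Largo} = 0 ⇒ q_{Mesa} = 32 − 0.25q_{Largo}.
Setting q_{Mesa} = q_{Largo} in the reaction function: q_{Mesa} = 32 − 0.25q_{Mesa}, so q_{Mesa} = 32 / 1.25 = 25.6.
P_{Mesa} = 142 − 2·25.6 − 25.6 = 65.2.

65.2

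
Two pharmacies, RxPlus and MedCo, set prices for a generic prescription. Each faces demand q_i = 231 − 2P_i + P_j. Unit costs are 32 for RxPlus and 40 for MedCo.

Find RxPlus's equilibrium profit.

9085.52

RxPlus's profit: π = (P_{RxPlus} − 32)(231 − 2P_{RxPlus} + P_{MedCo}).
∂π/∂P_{RxPlus} = 295 − 4P_{RxPlus} + P_{MedCo} = 0 ⇒ P_{RxPlus} = 73.75 + 0.25P_{MedCo}.
Similarly P_{MedCo} = 77.75 + 0.25P_{RxPlus}.
Plugging P_{MedCo} into RxPlus's best response: P_{RxPlus} = 73.75 + 0.25(77.75 + 0.25P_{RxPlus}) ⇒ 0.9375P_{RxPlus} = 93.1875, so P_{RxPlus} = 99.4.
Then P_{MedCo} = 77.75 + 0.25·99.4 = 102.6.
q_{RxPlus} = 231 − 2·99.4 + 102.6 = 134.8.
Profit = (99.4 − 32)·134.8 = 9085.52.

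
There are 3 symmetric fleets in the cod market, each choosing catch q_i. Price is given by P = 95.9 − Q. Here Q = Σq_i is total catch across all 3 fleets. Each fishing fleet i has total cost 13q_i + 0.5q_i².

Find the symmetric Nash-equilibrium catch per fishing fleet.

16.58

A representative fishing fleet's profit is π_i = q_i(95.9 − Q) − 13q_i − 0.5q_i², with Q = q_i + Σ_{j≠i} q_j.
First-order condition: 82.9 − 3q_i − Σ_{j≠i} q_j = 0.
Imposing symmetry (q_j = q for all j) turns Σ_{j≠i} q_j into 2q, so 82.9 = 5q and q = 16.58.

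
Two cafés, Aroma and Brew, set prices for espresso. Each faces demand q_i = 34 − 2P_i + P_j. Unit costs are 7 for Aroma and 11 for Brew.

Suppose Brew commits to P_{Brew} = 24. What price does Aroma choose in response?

18

Aroma's profit: π = (P_{Aroma} − 7)(34 − 2P_{Aroma} + P_{Brew}).
∂π/∂P_{Aroma} = 48 − 4P_{Aroma} + P_{Brew} = 0 ⇒ P_{Aroma} = 12 + 0.25P_{Brew}.
At P_{Brew} = 24: P_{Aroma} = 12 + 0.25·24 = 18.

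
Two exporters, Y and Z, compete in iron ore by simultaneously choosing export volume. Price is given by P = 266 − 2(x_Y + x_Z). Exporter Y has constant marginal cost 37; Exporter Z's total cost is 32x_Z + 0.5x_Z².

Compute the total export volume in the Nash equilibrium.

Exporter Y's profit: π = x_Y(266 − 2(x_Y + x_Z)) − 37x_Y.
∂π/∂x_Y = 229 − 4x_Y − 2x_Z = 0, so x_Y = 57.25 − 0.5x_Z.
For Z: ∂π/∂x_Z = 234 − 5x_Z − 2x_Y = 0 ⇒ x_Z = 46.8 − 0.4x_Y.
Substituting the second reaction function into the first: x_Y = 57.25 − 0.5(46.8 − 0.4x_Y), which gives 0.8x_Y = 33.85 ⇒ x_Y = 42.3125.
Then x_Z = 46.8 − 0.4·42.3125 = 29.875.
Total export volume: 42.3125 + 29.875 = 72.1875.

72.1875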